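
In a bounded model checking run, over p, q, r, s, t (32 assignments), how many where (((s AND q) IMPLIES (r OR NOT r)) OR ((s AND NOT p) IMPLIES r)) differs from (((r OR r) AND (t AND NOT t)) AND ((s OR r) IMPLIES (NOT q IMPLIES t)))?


F1 = (((s AND q) IMPLIES (r OR NOT r)) OR ((s AND NOT p) IMPLIES r))
F2 = (((r OR r) AND (t AND NOT t)) AND ((s OR r) IMPLIES (NOT q IMPLIES t)))
Evaluate both on each of 32 rows (bits = p,q,r,s,t):
  row 0 [00000]: F1=1 F2=0 (differ) -> 1
  row 1 [00001]: F1=1 F2=0 (differ) -> 1
  row 2 [00010]: F1=1 F2=0 (differ) -> 1
  row 3 [00011]: F1=1 F2=0 (differ) -> 1
  row 4 [00100]: F1=1 F2=0 (differ) -> 1
  row 5 [00101]: F1=1 F2=0 (differ) -> 1
  row 6 [00110]: F1=1 F2=0 (differ) -> 1
  row 7 [00111]: F1=1 F2=0 (differ) -> 1
  row 8 [01000]: F1=1 F2=0 (differ) -> 1
  row 9 [01001]: F1=1 F2=0 (differ) -> 1
  row 10 [01010]: F1=1 F2=0 (differ) -> 1
  row 11 [01011]: F1=1 F2=0 (differ) -> 1
  row 12 [01100]: F1=1 F2=0 (differ) -> 1
  row 13 [01101]: F1=1 F2=0 (differ) -> 1
  row 14 [01110]: F1=1 F2=0 (differ) -> 1
  row 15 [01111]: F1=1 F2=0 (differ) -> 1
  row 16 [10000]: F1=1 F2=0 (differ) -> 1
  row 17 [10001]: F1=1 F2=0 (differ) -> 1
  row 18 [10010]: F1=1 F2=0 (differ) -> 1
  row 19 [10011]: F1=1 F2=0 (differ) -> 1
  row 20 [10100]: F1=1 F2=0 (differ) -> 1
  row 21 [10101]: F1=1 F2=0 (differ) -> 1
  row 22 [10110]: F1=1 F2=0 (differ) -> 1
  row 23 [10111]: F1=1 F2=0 (differ) -> 1
  row 24 [11000]: F1=1 F2=0 (differ) -> 1
  row 25 [11001]: F1=1 F2=0 (differ) -> 1
  row 26 [11010]: F1=1 F2=0 (differ) -> 1
  row 27 [11011]: F1=1 F2=0 (differ) -> 1
  row 28 [11100]: F1=1 F2=0 (differ) -> 1
  row 29 [11101]: F1=1 F2=0 (differ) -> 1
  row 30 [11110]: F1=1 F2=0 (differ) -> 1
  row 31 [11111]: F1=1 F2=0 (differ) -> 1
Full result column, 8 rows per line (p,q fixed per line; r,s,t runs 000..111 left to right):
  rows 0-7 [p,q=00]: 11111111  (ones: 8)
  rows 8-15 [p,q=01]: 11111111  (ones: 8)
  rows 16-23 [p,q=10]: 11111111  (ones: 8)
  rows 24-31 [p,q=11]: 11111111  (ones: 8)
Disagreements = 8+8+8+8 = 32

32


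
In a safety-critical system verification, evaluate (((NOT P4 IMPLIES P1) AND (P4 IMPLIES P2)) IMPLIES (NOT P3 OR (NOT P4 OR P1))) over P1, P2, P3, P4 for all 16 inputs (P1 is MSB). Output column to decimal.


Formula: (((NOT P4 IMPLIES P1) AND (P4 IMPLIES P2)) IMPLIES (NOT P3 OR (NOT P4 OR P1))) over P1, P2, P3, P4 (16 rows)
Evaluate each row (bits = P1,P2,P3,P4, MSB first):
  row 0 [0000]: (((NOT 0 IMPLIES 0) AND (0 IMPLIES 0)) IMPLIES (NOT 0 OR (NOT 0 OR 0))) -> 1
  row 1 [0001]: (((NOT 1 IMPLIES 0) AND (1 IMPLIES 0)) IMPLIES (NOT 0 OR (NOT 1 OR 0))) -> 1
  row 2 [0010]: (((NOT 0 IMPLIES 0) AND (0 IMPLIES 0)) IMPLIES (NOT 1 OR (NOT 0 OR 0))) -> 1
  row 3 [0011]: (((NOT 1 IMPLIES 0) AND (1 IMPLIES 0)) IMPLIES (NOT 1 OR (NOT 1 OR 0))) -> 1
  row 4 [0100]: (((NOT 0 IMPLIES 0) AND (0 IMPLIES 1)) IMPLIES (NOT 0 OR (NOT 0 OR 0))) -> 1
  row 5 [0101]: (((NOT 1 IMPLIES 0) AND (1 IMPLIES 1)) IMPLIES (NOT 0 OR (NOT 1 OR 0))) -> 1
  row 6 [0110]: (((NOT 0 IMPLIES 0) AND (0 IMPLIES 1)) IMPLIES (NOT 1 OR (NOT 0 OR 0))) -> 1
  row 7 [0111]: (((NOT 1 IMPLIES 0) AND (1 IMPLIES 1)) IMPLIES (NOT 1 OR (NOT 1 OR 0))) -> 0
  row 8 [1000]: (((NOT 0 IMPLIES 1) AND (0 IMPLIES 0)) IMPLIES (NOT 0 OR (NOT 0 OR 1))) -> 1
  row 9 [1001]: (((NOT 1 IMPLIES 1) AND (1 IMPLIES 0)) IMPLIES (NOT 0 OR (NOT 1 OR 1))) -> 1
  row 10 [1010]: (((NOT 0 IMPLIES 1) AND (0 IMPLIES 0)) IMPLIES (NOT 1 OR (NOT 0 OR 1))) -> 1
  row 11 [1011]: (((NOT 1 IMPLIES 1) AND (1 IMPLIES 0)) IMPLIES (NOT 1 OR (NOT 1 OR 1))) -> 1
  row 12 [1100]: (((NOT 0 IMPLIES 1) AND (0 IMPLIES 1)) IMPLIES (NOT 0 OR (NOT 0 OR 1))) -> 1
  row 13 [1101]: (((NOT 1 IMPLIES 1) AND (1 IMPLIES 1)) IMPLIES (NOT 0 OR (NOT 1 OR 1))) -> 1
  row 14 [1110]: (((NOT 0 IMPLIES 1) AND (0 IMPLIES 1)) IMPLIES (NOT 1 OR (NOT 0 OR 1))) -> 1
  row 15 [1111]: (((NOT 1 IMPLIES 1) AND (1 IMPLIES 1)) IMPLIES (NOT 1 OR (NOT 1 OR 1))) -> 1
Full result column, 4 rows per line (P1,P2 fixed per line; P3,P4 runs 00..11 left to right):
  rows 0-3 [P1,P2=00]: 1111  = hex F
  rows 4-7 [P1,P2=01]: 1110  = hex E
  rows 8-11 [P1,P2=10]: 1111  = hex F
  rows 12-15 [P1,P2=11]: 1111  = hex F
Output column (row 0 .. row 15) = 1111111011111111
Output column grouped in 4s = 1111 1110 1111 1111 = 0xFEFF
Convert to decimal digit by digit (value = value*16 + digit):
  F -> 15
  15*16 + 14 (E) = 254
  254*16 + 15 (F) = 4079
  4079*16 + 15 (F) = 65279
Decimal = 65279

65279


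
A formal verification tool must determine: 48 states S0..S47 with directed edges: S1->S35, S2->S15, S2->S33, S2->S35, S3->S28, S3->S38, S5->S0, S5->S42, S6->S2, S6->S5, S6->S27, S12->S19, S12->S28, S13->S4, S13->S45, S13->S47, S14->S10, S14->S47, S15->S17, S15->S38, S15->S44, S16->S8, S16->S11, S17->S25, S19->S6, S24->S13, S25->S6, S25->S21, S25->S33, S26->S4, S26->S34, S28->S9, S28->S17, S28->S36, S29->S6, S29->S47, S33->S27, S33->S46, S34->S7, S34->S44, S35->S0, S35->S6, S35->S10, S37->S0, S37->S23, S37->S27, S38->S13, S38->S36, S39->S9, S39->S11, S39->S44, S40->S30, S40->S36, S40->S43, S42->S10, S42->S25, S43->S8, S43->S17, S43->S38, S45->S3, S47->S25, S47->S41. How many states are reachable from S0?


BFS from S0:
  layer 0: {S0}
Reachable set: {S0}
Count = 1

1


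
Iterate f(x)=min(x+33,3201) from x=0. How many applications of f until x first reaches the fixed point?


Step 1: x=0, cap=3201, increment=33
Step 2: x grows by 33 each step until capped at 3201; fixed point is x=3201
Step 3: iterations = ceil(3201/33) = 97

97


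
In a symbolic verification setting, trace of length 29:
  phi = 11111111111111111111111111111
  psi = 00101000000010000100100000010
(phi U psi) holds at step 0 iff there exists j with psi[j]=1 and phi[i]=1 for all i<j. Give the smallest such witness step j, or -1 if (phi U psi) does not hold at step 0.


(phi U psi) at 0: need smallest j with psi[j]=1 and phi[i]=1 for all i in [0,j).
Scan from step 0:
  step 0: phi=1, psi=0 -> continue
  step 1: phi=1, psi=0 -> continue
  step 2: psi=1 and phi held for [0,2) -> witness found
Witness step = 2

2


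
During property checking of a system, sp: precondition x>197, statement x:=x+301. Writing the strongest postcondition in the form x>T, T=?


Formula: sp(P, x:=E) = exists old_x. (x = E[old_x/x]) AND P[old_x/x] (old_x is the value of x before the assignment; eliminate old_x by solving x = E[old_x/x] for old_x)
Step 1: Precondition P: x>197, i.e. old_x > 197
Step 2: Assignment gives x = old_x + 301, so old_x = x - 301
Step 3: Substitute into P: x - 301 > 197
Step 4: Simplify: x > 197+301 = 498

498


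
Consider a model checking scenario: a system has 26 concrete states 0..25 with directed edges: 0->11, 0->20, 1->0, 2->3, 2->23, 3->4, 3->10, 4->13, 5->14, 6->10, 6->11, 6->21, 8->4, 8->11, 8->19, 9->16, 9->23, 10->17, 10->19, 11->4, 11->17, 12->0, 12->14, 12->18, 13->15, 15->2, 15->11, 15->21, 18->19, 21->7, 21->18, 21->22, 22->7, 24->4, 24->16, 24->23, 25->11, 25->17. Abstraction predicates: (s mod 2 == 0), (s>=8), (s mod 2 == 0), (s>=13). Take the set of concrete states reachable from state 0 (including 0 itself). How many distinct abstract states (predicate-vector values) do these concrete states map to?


BFS from 0:
Concrete reachable: {0, 2, 3, 4, 7, 10, 11, 13, 15, 17, 18, 19, 20, 21, 22, 23}
Abstract via predicates (s mod 2 == 0), (s>=8), (s mod 2 == 0), (s>=13):
  (0,0,0,0) <- {3, 7}
  (0,1,0,0) <- {11}
  (0,1,0,1) <- {13, 15, 17, 19, 21, 23}
  (1,0,1,0) <- {0, 2, 4}
  (1,1,1,0) <- {10}
  (1,1,1,1) <- {18, 20, 22}
Distinct abstract states = 6

6


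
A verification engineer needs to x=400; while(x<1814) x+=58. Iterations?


Step 1: x goes from 400 toward 1814 by 58; the body runs while x<1814, so iterations = ceil((bound-start)/step)
Step 2: Distance=1414
Step 3: ceil(1414/58)=25

25


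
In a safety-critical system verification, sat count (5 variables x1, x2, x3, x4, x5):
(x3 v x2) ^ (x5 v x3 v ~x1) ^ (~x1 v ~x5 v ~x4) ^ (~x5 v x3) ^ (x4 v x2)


CNF with 5 clauses over 5 vars (32 assignments).
An assignment satisfies CNF iff every clause has >=1 true literal.
Check each row (bits = x1,x2,x3,x4,x5; clause T/F shown):
  row 0 [00000]: clauses=FTTTF -> 0
  row 1 [00001]: clauses=FTTFF -> 0
  row 2 [00010]: clauses=FTTTT -> 0
  row 3 [00011]: clauses=FTTFT -> 0
  row 4 [00100]: clauses=TTTTF -> 0
  row 5 [00101]: clauses=TTTTF -> 0
  row 6 [00110]: clauses=TTTTT -> 1
  row 7 [00111]: clauses=TTTTT -> 1
  row 8 [01000]: clauses=TTTTT -> 1
  row 9 [01001]: clauses=TTTFT -> 0
  row 10 [01010]: clauses=TTTTT -> 1
  row 11 [01011]: clauses=TTTFT -> 0
  row 12 [01100]: clauses=TTTTT -> 1
  row 13 [01101]: clauses=TTTTT -> 1
  row 14 [01110]: clauses=TTTTT -> 1
  row 15 [01111]: clauses=TTTTT -> 1
  row 16 [10000]: clauses=FFTTF -> 0
  row 17 [10001]: clauses=FTTFF -> 0
  row 18 [10010]: clauses=FFTTT -> 0
  row 19 [10011]: clauses=FTFFT -> 0
  row 20 [10100]: clauses=TTTTF -> 0
  row 21 [10101]: clauses=TTTTF -> 0
  row 22 [10110]: clauses=TTTTT -> 1
  row 23 [10111]: clauses=TTFTT -> 0
  row 24 [11000]: clauses=TFTTT -> 0
  row 25 [11001]: clauses=TTTFT -> 0
  row 26 [11010]: clauses=TFTTT -> 0
  row 27 [11011]: clauses=TTFFT -> 0
  row 28 [11100]: clauses=TTTTT -> 1
  row 29 [11101]: clauses=TTTTT -> 1
  row 30 [11110]: clauses=TTTTT -> 1
  row 31 [11111]: clauses=TTFTT -> 0
Full result column, 8 rows per line (x1,x2 fixed per line; x3,x4,x5 runs 000..111 left to right):
  rows 0-7 [x1,x2=00]: 00000011  (ones: 2)
  rows 8-15 [x1,x2=01]: 10101111  (ones: 6)
  rows 16-23 [x1,x2=10]: 00000010  (ones: 1)
  rows 24-31 [x1,x2=11]: 00001110  (ones: 3)
Satisfying assignments = 2+6+1+3 = 12

12


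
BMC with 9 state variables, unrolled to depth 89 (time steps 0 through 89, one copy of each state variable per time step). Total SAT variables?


BMC unrolls to depth k, creating one copy of each state var for steps 0..k.
Step count = 89 + 1 = 90 (steps 0 through 89)
Vars per step = 9
Total = 9 * 90 = 810

810


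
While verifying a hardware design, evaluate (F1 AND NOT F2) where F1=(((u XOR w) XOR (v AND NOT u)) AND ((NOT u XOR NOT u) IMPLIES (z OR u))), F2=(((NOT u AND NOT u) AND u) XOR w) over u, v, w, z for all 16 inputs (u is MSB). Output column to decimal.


F1 = (((u XOR w) XOR (v AND NOT u)) AND ((NOT u XOR NOT u) IMPLIES (z OR u)))
F2 = (((NOT u AND NOT u) AND u) XOR w)
Counterexample to F1=>F2 is where F1=1 and F2=0.
Evaluate each row (bits = u,v,w,z, MSB first):
  row 0 [0000]: F1=0 F2=0 -> F1&~F2 -> 0
  row 1 [0001]: F1=0 F2=0 -> F1&~F2 -> 0
  row 2 [0010]: F1=1 F2=1 -> F1&~F2 -> 0
  row 3 [0011]: F1=1 F2=1 -> F1&~F2 -> 0
  row 4 [0100]: F1=1 F2=0 -> F1&~F2 -> 1
  row 5 [0101]: F1=1 F2=0 -> F1&~F2 -> 1
  row 6 [0110]: F1=0 F2=1 -> F1&~F2 -> 0
  row 7 [0111]: F1=0 F2=1 -> F1&~F2 -> 0
  row 8 [1000]: F1=1 F2=0 -> F1&~F2 -> 1
  row 9 [1001]: F1=1 F2=0 -> F1&~F2 -> 1
  row 10 [1010]: F1=0 F2=1 -> F1&~F2 -> 0
  row 11 [1011]: F1=0 F2=1 -> F1&~F2 -> 0
  row 12 [1100]: F1=1 F2=0 -> F1&~F2 -> 1
  row 13 [1101]: F1=1 F2=0 -> F1&~F2 -> 1
  row 14 [1110]: F1=0 F2=1 -> F1&~F2 -> 0
  row 15 [1111]: F1=0 F2=1 -> F1&~F2 -> 0
Full result column, 4 rows per line (u,v fixed per line; w,z runs 00..11 left to right):
  rows 0-3 [u,v=00]: 0000  = hex 0
  rows 4-7 [u,v=01]: 1100  = hex C
  rows 8-11 [u,v=10]: 1100  = hex C
  rows 12-15 [u,v=11]: 1100  = hex C
Counterexample vector (row 0 .. row 15) = 0000110011001100
Output column grouped in 4s = 0000 1100 1100 1100 = 0x0CCC
Convert to decimal digit by digit (value = value*16 + digit):
  0 -> 0
  0*16 + 12 (C) = 12
  12*16 + 12 (C) = 204
  204*16 + 12 (C) = 3276
Decimal = 3276

3276


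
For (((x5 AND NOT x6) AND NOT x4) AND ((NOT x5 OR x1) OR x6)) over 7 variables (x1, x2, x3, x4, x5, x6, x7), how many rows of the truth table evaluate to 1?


Formula: (((x5 AND NOT x6) AND NOT x4) AND ((NOT x5 OR x1) OR x6)) over 7 vars (128 rows)
Evaluate each row (x1, x2, x3, x4, x5, x6, x7 as bits, MSB first):
  row 0 [0000000]: (((0 AND NOT 0) AND NOT 0) AND ((NOT 0 OR 0) OR 0)) -> 0
  row 1 [0000001]: (((0 AND NOT 0) AND NOT 0) AND ((NOT 0 OR 0) OR 0)) -> 0
  row 2 [0000010]: (((0 AND NOT 1) AND NOT 0) AND ((NOT 0 OR 0) OR 1)) -> 0
  row 3 [0000011]: (((0 AND NOT 1) AND NOT 0) AND ((NOT 0 OR 0) OR 1)) -> 0
  row 4 [0000100]: (((1 AND NOT 0) AND NOT 0) AND ((NOT 1 OR 0) OR 0)) -> 0
  (every remaining row is evaluated the same way; all 128 results are listed next)
Full result column, 8 rows per line (x1,x2,x3,x4 fixed per line; x5,x6,x7 runs 000..111 left to right):
  rows 0-7 [x1,x2,x3,x4=0000]: 00000000  (ones: 0)
  rows 8-15 [x1,x2,x3,x4=0001]: 00000000  (ones: 0)
  rows 16-23 [x1,x2,x3,x4=0010]: 00000000  (ones: 0)
  rows 24-31 [x1,x2,x3,x4=0011]: 00000000  (ones: 0)
  rows 32-39 [x1,x2,x3,x4=0100]: 00000000  (ones: 0)
  rows 40-47 [x1,x2,x3,x4=0101]: 00000000  (ones: 0)
  rows 48-55 [x1,x2,x3,x4=0110]: 00000000  (ones: 0)
  rows 56-63 [x1,x2,x3,x4=0111]: 00000000  (ones: 0)
  rows 64-71 [x1,x2,x3,x4=1000]: 00001100  (ones: 2)
  rows 72-79 [x1,x2,x3,x4=1001]: 00000000  (ones: 0)
  rows 80-87 [x1,x2,x3,x4=1010]: 00001100  (ones: 2)
  rows 88-95 [x1,x2,x3,x4=1011]: 00000000  (ones: 0)
  rows 96-103 [x1,x2,x3,x4=1100]: 00001100  (ones: 2)
  rows 104-111 [x1,x2,x3,x4=1101]: 00000000  (ones: 0)
  rows 112-119 [x1,x2,x3,x4=1110]: 00001100  (ones: 2)
  rows 120-127 [x1,x2,x3,x4=1111]: 00000000  (ones: 0)
Count of 1-rows = 0+0+0+0+0+0+0+0+2+0+2+0+2+0+2+0 = 8

8


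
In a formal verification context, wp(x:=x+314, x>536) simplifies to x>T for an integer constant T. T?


Formula: wp(x:=E, P) = P[E/x] (substitute E for x in postcondition)
Step 1: Postcondition: x>536
Step 2: Substitute x+314 for x: x+314>536
Step 3: Solve for x: x > 536-314 = 222

222


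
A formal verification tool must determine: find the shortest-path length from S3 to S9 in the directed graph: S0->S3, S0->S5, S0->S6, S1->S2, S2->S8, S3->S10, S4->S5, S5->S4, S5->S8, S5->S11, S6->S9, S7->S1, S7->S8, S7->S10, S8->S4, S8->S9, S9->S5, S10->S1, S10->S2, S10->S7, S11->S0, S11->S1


BFS layer-by-layer from S3:
  dist 0: {S3}
  dist 1: {S10}
  dist 2: {S1, S2, S7}
  dist 3: {S8}
  dist 4: {S4, S9}
  -> S9 reached at distance 4
Shortest path length = 4

4


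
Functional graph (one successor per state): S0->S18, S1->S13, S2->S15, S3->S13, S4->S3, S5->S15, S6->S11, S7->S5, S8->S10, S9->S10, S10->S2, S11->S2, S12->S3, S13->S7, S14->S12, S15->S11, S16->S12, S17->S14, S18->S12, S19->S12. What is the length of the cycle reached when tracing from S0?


Trace from S0 until a state repeats:
  S0 -> S18 -> S12 -> S3 -> S13 -> S7 -> S5 -> S15 -> S11 -> S2 -> S15
S15 first seen at step 7, revisited at step 10.
Cycle length = 10 - 7 = 3

3


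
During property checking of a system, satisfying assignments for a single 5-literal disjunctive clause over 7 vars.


Step 1: Total=2^7=128
Step 2: Unsat when all 5 false: 2^2=4
Step 3: Sat=128-4=124

124


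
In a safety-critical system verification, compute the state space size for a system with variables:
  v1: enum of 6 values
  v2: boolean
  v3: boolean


State space = product of domain sizes of all variables.
Domain sizes:
  v1 (enum of 6 values): 6
  v2 (boolean): 2
  v3 (boolean): 2
Product = 6 * 2 * 2 = 24

24


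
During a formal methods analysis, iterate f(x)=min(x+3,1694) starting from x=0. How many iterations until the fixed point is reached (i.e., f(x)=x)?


Step 1: x=0, cap=1694, increment=3
Step 2: x grows by 3 each step until capped at 1694; fixed point is x=1694
Step 3: iterations = ceil(1694/3) = 565

565


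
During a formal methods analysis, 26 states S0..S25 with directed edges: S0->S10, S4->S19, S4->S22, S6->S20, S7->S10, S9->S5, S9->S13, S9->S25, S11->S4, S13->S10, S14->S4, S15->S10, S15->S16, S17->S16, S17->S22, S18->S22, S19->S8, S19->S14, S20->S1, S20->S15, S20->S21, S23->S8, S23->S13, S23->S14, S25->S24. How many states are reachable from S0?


BFS from S0:
  layer 0: {S0}
  layer 1: {S10}
Reachable set: {S0, S10}
Count = 2

2


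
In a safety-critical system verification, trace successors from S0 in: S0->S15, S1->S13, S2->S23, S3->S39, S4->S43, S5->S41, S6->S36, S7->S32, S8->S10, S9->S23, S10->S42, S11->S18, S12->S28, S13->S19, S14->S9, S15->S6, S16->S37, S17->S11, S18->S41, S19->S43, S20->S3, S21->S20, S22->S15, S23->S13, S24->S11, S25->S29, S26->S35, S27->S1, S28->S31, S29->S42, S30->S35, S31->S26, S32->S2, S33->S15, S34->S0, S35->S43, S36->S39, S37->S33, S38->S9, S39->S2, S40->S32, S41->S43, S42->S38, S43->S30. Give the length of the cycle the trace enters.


Trace from S0 until a state repeats:
  S0 -> S15 -> S6 -> S36 -> S39 -> S2 -> S23 -> S13 -> S19 -> S43 -> S30 -> S35 -> S43
S43 first seen at step 9, revisited at step 12.
Cycle length = 12 - 9 = 3

3


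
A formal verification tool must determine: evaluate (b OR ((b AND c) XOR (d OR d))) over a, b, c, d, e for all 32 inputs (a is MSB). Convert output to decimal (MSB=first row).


Formula: (b OR ((b AND c) XOR (d OR d))) over a, b, c, d, e (32 rows)
Evaluate each row (bits = a,b,c,d,e, MSB first):
  row 0 [00000]: (0 OR ((0 AND 0) XOR (0 OR 0))) -> 0
  row 1 [00001]: (0 OR ((0 AND 0) XOR (0 OR 0))) -> 0
  row 2 [00010]: (0 OR ((0 AND 0) XOR (1 OR 1))) -> 1
  row 3 [00011]: (0 OR ((0 AND 0) XOR (1 OR 1))) -> 1
  row 4 [00100]: (0 OR ((0 AND 1) XOR (0 OR 0))) -> 0
  row 5 [00101]: (0 OR ((0 AND 1) XOR (0 OR 0))) -> 0
  row 6 [00110]: (0 OR ((0 AND 1) XOR (1 OR 1))) -> 1
  row 7 [00111]: (0 OR ((0 AND 1) XOR (1 OR 1))) -> 1
  row 8 [01000]: (1 OR ((1 AND 0) XOR (0 OR 0))) -> 1
  row 9 [01001]: (1 OR ((1 AND 0) XOR (0 OR 0))) -> 1
  row 10 [01010]: (1 OR ((1 AND 0) XOR (1 OR 1))) -> 1
  row 11 [01011]: (1 OR ((1 AND 0) XOR (1 OR 1))) -> 1
  row 12 [01100]: (1 OR ((1 AND 1) XOR (0 OR 0))) -> 1
  row 13 [01101]: (1 OR ((1 AND 1) XOR (0 OR 0))) -> 1
  row 14 [01110]: (1 OR ((1 AND 1) XOR (1 OR 1))) -> 1
  row 15 [01111]: (1 OR ((1 AND 1) XOR (1 OR 1))) -> 1
  row 16 [10000]: (0 OR ((0 AND 0) XOR (0 OR 0))) -> 0
  row 17 [10001]: (0 OR ((0 AND 0) XOR (0 OR 0))) -> 0
  row 18 [10010]: (0 OR ((0 AND 0) XOR (1 OR 1))) -> 1
  row 19 [10011]: (0 OR ((0 AND 0) XOR (1 OR 1))) -> 1
  row 20 [10100]: (0 OR ((0 AND 1) XOR (0 OR 0))) -> 0
  row 21 [10101]: (0 OR ((0 AND 1) XOR (0 OR 0))) -> 0
  row 22 [10110]: (0 OR ((0 AND 1) XOR (1 OR 1))) -> 1
  row 23 [10111]: (0 OR ((0 AND 1) XOR (1 OR 1))) -> 1
  row 24 [11000]: (1 OR ((1 AND 0) XOR (0 OR 0))) -> 1
  row 25 [11001]: (1 OR ((1 AND 0) XOR (0 OR 0))) -> 1
  row 26 [11010]: (1 OR ((1 AND 0) XOR (1 OR 1))) -> 1
  row 27 [11011]: (1 OR ((1 AND 0) XOR (1 OR 1))) -> 1
  row 28 [11100]: (1 OR ((1 AND 1) XOR (0 OR 0))) -> 1
  row 29 [11101]: (1 OR ((1 AND 1) XOR (0 OR 0))) -> 1
  row 30 [11110]: (1 OR ((1 AND 1) XOR (1 OR 1))) -> 1
  row 31 [11111]: (1 OR ((1 AND 1) XOR (1 OR 1))) -> 1
Full result column, 4 rows per line (a,b,c fixed per line; d,e runs 00..11 left to right):
  rows 0-3 [a,b,c=000]: 0011  = hex 3
  rows 4-7 [a,b,c=001]: 0011  = hex 3
  rows 8-11 [a,b,c=010]: 1111  = hex F
  rows 12-15 [a,b,c=011]: 1111  = hex F
  rows 16-19 [a,b,c=100]: 0011  = hex 3
  rows 20-23 [a,b,c=101]: 0011  = hex 3
  rows 24-27 [a,b,c=110]: 1111  = hex F
  rows 28-31 [a,b,c=111]: 1111  = hex F
Output column (row 0 .. row 31) = 00110011111111110011001111111111
Output column grouped in 4s = 0011 0011 1111 1111 0011 0011 1111 1111 = 0x33FF33FF
Convert to decimal digit by digit (value = value*16 + digit):
  3 -> 3
  3*16 + 3 = 51
  51*16 + 15 (F) = 831
  831*16 + 15 (F) = 13311
  13311*16 + 3 = 212979
  212979*16 + 3 = 3407667
  3407667*16 + 15 (F) = 54522687
  54522687*16 + 15 (F) = 872363007
Decimal = 872363007

872363007


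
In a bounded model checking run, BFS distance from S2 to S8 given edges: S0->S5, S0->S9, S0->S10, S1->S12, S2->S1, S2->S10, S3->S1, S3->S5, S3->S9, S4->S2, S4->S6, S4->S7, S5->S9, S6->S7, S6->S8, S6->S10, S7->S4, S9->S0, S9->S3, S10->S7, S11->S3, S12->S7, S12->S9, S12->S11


BFS layer-by-layer from S2:
  dist 0: {S2}
  dist 1: {S1, S10}
  dist 2: {S7, S12}
  dist 3: {S4, S9, S11}
  dist 4: {S0, S3, S6}
  dist 5: {S5, S8}
  -> S8 reached at distance 5
Shortest path length = 5

5


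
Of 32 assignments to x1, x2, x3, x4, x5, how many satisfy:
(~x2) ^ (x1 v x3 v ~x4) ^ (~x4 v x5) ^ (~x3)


CNF with 4 clauses over 5 vars (32 assignments).
An assignment satisfies CNF iff every clause has >=1 true literal.
Check each row (bits = x1,x2,x3,x4,x5; clause T/F shown):
  row 0 [00000]: clauses=TTTT -> 1
  row 1 [00001]: clauses=TTTT -> 1
  row 2 [00010]: clauses=TFFT -> 0
  row 3 [00011]: clauses=TFTT -> 0
  row 4 [00100]: clauses=TTTF -> 0
  row 5 [00101]: clauses=TTTF -> 0
  row 6 [00110]: clauses=TTFF -> 0
  row 7 [00111]: clauses=TTTF -> 0
  row 8 [01000]: clauses=FTTT -> 0
  row 9 [01001]: clauses=FTTT -> 0
  row 10 [01010]: clauses=FFFT -> 0
  row 11 [01011]: clauses=FFTT -> 0
  row 12 [01100]: clauses=FTTF -> 0
  row 13 [01101]: clauses=FTTF -> 0
  row 14 [01110]: clauses=FTFF -> 0
  row 15 [01111]: clauses=FTTF -> 0
  row 16 [10000]: clauses=TTTT -> 1
  row 17 [10001]: clauses=TTTT -> 1
  row 18 [10010]: clauses=TTFT -> 0
  row 19 [10011]: clauses=TTTT -> 1
  row 20 [10100]: clauses=TTTF -> 0
  row 21 [10101]: clauses=TTTF -> 0
  row 22 [10110]: clauses=TTFF -> 0
  row 23 [10111]: clauses=TTTF -> 0
  row 24 [11000]: clauses=FTTT -> 0
  row 25 [11001]: clauses=FTTT -> 0
  row 26 [11010]: clauses=FTFT -> 0
  row 27 [11011]: clauses=FTTT -> 0
  row 28 [11100]: clauses=FTTF -> 0
  row 29 [11101]: clauses=FTTF -> 0
  row 30 [11110]: clauses=FTFF -> 0
  row 31 [11111]: clauses=FTTF -> 0
Full result column, 8 rows per line (x1,x2 fixed per line; x3,x4,x5 runs 000..111 left to right):
  rows 0-7 [x1,x2=00]: 11000000  (ones: 2)
  rows 8-15 [x1,x2=01]: 00000000  (ones: 0)
  rows 16-23 [x1,x2=10]: 11010000  (ones: 3)
  rows 24-31 [x1,x2=11]: 00000000  (ones: 0)
Satisfying assignments = 2+0+3+0 = 5

5


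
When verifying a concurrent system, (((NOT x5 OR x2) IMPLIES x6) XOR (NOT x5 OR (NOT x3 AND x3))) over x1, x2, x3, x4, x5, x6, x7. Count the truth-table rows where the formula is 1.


Formula: (((NOT x5 OR x2) IMPLIES x6) XOR (NOT x5 OR (NOT x3 AND x3))) over 7 vars (128 rows)
Evaluate each row (x1, x2, x3, x4, x5, x6, x7 as bits, MSB first):
  row 0 [0000000]: (((NOT 0 OR 0) IMPLIES 0) XOR (NOT 0 OR (NOT 0 AND 0))) -> 1
  row 1 [0000001]: (((NOT 0 OR 0) IMPLIES 0) XOR (NOT 0 OR (NOT 0 AND 0))) -> 1
  row 2 [0000010]: (((NOT 0 OR 0) IMPLIES 1) XOR (NOT 0 OR (NOT 0 AND 0))) -> 0
  row 3 [0000011]: (((NOT 0 OR 0) IMPLIES 1) XOR (NOT 0 OR (NOT 0 AND 0))) -> 0
  row 4 [0000100]: (((NOT 1 OR 0) IMPLIES 0) XOR (NOT 1 OR (NOT 0 AND 0))) -> 1
  (every remaining row is evaluated the same way; all 128 results are listed next)
Full result column, 8 rows per line (x1,x2,x3,x4 fixed per line; x5,x6,x7 runs 000..111 left to right):
  rows 0-7 [x1,x2,x3,x4=0000]: 11001111  (ones: 6)
  rows 8-15 [x1,x2,x3,x4=0001]: 11001111  (ones: 6)
  rows 16-23 [x1,x2,x3,x4=0010]: 11001111  (ones: 6)
  rows 24-31 [x1,x2,x3,x4=0011]: 11001111  (ones: 6)
  rows 32-39 [x1,x2,x3,x4=0100]: 11000011  (ones: 4)
  rows 40-47 [x1,x2,x3,x4=0101]: 11000011  (ones: 4)
  rows 48-55 [x1,x2,x3,x4=0110]: 11000011  (ones: 4)
  rows 56-63 [x1,x2,x3,x4=0111]: 11000011  (ones: 4)
  rows 64-71 [x1,x2,x3,x4=1000]: 11001111  (ones: 6)
  rows 72-79 [x1,x2,x3,x4=1001]: 11001111  (ones: 6)
  rows 80-87 [x1,x2,x3,x4=1010]: 11001111  (ones: 6)
  rows 88-95 [x1,x2,x3,x4=1011]: 11001111  (ones: 6)
  rows 96-103 [x1,x2,x3,x4=1100]: 11000011  (ones: 4)
  rows 104-111 [x1,x2,x3,x4=1101]: 11000011  (ones: 4)
  rows 112-119 [x1,x2,x3,x4=1110]: 11000011  (ones: 4)
  rows 120-127 [x1,x2,x3,x4=1111]: 11000011  (ones: 4)
Count of 1-rows = 6+6+6+6+4+4+4+4+6+6+6+6+4+4+4+4 = 80

80


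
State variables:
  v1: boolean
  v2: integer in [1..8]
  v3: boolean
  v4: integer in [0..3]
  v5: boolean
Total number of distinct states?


State space = product of domain sizes of all variables.
Domain sizes:
  v1 (boolean): 2
  v2 (integer in [1..8]): 8
  v3 (boolean): 2
  v4 (integer in [0..3]): 4
  v5 (boolean): 2
Product = 2 * 8 * 2 * 4 * 2 = 256

256


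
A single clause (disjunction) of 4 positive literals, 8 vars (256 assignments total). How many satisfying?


Step 1: Total=2^8=256
Step 2: Unsat when all 4 false: 2^4=16
Step 3: Sat=256-16=240

240


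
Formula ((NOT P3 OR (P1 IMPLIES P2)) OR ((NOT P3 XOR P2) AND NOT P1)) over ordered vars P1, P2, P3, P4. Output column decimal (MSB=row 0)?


Formula: ((NOT P3 OR (P1 IMPLIES P2)) OR ((NOT P3 XOR P2) AND NOT P1)) over P1, P2, P3, P4 (16 rows)
Evaluate each row (bits = P1,P2,P3,P4, MSB first):
  row 0 [0000]: ((NOT 0 OR (0 IMPLIES 0)) OR ((NOT 0 XOR 0) AND NOT 0)) -> 1
  row 1 [0001]: ((NOT 0 OR (0 IMPLIES 0)) OR ((NOT 0 XOR 0) AND NOT 0)) -> 1
  row 2 [0010]: ((NOT 1 OR (0 IMPLIES 0)) OR ((NOT 1 XOR 0) AND NOT 0)) -> 1
  row 3 [0011]: ((NOT 1 OR (0 IMPLIES 0)) OR ((NOT 1 XOR 0) AND NOT 0)) -> 1
  row 4 [0100]: ((NOT 0 OR (0 IMPLIES 1)) OR ((NOT 0 XOR 1) AND NOT 0)) -> 1
  row 5 [0101]: ((NOT 0 OR (0 IMPLIES 1)) OR ((NOT 0 XOR 1) AND NOT 0)) -> 1
  row 6 [0110]: ((NOT 1 OR (0 IMPLIES 1)) OR ((NOT 1 XOR 1) AND NOT 0)) -> 1
  row 7 [0111]: ((NOT 1 OR (0 IMPLIES 1)) OR ((NOT 1 XOR 1) AND NOT 0)) -> 1
  row 8 [1000]: ((NOT 0 OR (1 IMPLIES 0)) OR ((NOT 0 XOR 0) AND NOT 1)) -> 1
  row 9 [1001]: ((NOT 0 OR (1 IMPLIES 0)) OR ((NOT 0 XOR 0) AND NOT 1)) -> 1
  row 10 [1010]: ((NOT 1 OR (1 IMPLIES 0)) OR ((NOT 1 XOR 0) AND NOT 1)) -> 0
  row 11 [1011]: ((NOT 1 OR (1 IMPLIES 0)) OR ((NOT 1 XOR 0) AND NOT 1)) -> 0
  row 12 [1100]: ((NOT 0 OR (1 IMPLIES 1)) OR ((NOT 0 XOR 1) AND NOT 1)) -> 1
  row 13 [1101]: ((NOT 0 OR (1 IMPLIES 1)) OR ((NOT 0 XOR 1) AND NOT 1)) -> 1
  row 14 [1110]: ((NOT 1 OR (1 IMPLIES 1)) OR ((NOT 1 XOR 1) AND NOT 1)) -> 1
  row 15 [1111]: ((NOT 1 OR (1 IMPLIES 1)) OR ((NOT 1 XOR 1) AND NOT 1)) -> 1
Full result column, 4 rows per line (P1,P2 fixed per line; P3,P4 runs 00..11 left to right):
  rows 0-3 [P1,P2=00]: 1111  = hex F
  rows 4-7 [P1,P2=01]: 1111  = hex F
  rows 8-11 [P1,P2=10]: 1100  = hex C
  rows 12-15 [P1,P2=11]: 1111  = hex F
Output column (row 0 .. row 15) = 1111111111001111
Output column grouped in 4s = 1111 1111 1100 1111 = 0xFFCF
Convert to decimal digit by digit (value = value*16 + digit):
  F -> 15
  15*16 + 15 (F) = 255
  255*16 + 12 (C) = 4092
  4092*16 + 15 (F) = 65487
Decimal = 65487

65487


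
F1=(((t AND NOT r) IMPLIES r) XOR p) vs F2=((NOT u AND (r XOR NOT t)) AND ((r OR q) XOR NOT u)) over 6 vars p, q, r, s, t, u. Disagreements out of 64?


F1 = (((t AND NOT r) IMPLIES r) XOR p)
F2 = ((NOT u AND (r XOR NOT t)) AND ((r OR q) XOR NOT u))
Evaluate both on each of 64 rows (bits = p,q,r,s,t,u):
  row 0 [000000]: F1=1 F2=1 -> 0
  row 1 [000001]: F1=1 F2=0 (differ) -> 1
  row 2 [000010]: F1=0 F2=0 -> 0
  row 3 [000011]: F1=0 F2=0 -> 0
  row 4 [000100]: F1=1 F2=1 -> 0
  (every remaining row is evaluated the same way; all 64 results are listed next)
Full result column, 8 rows per line (p,q,r fixed per line; s,t,u runs 000..111 left to right):
  rows 0-7 [p,q,r=000]: 01000100  (ones: 2)
  rows 8-15 [p,q,r=001]: 11111111  (ones: 8)
  rows 16-23 [p,q,r=010]: 11001100  (ones: 4)
  rows 24-31 [p,q,r=011]: 11111111  (ones: 8)
  rows 32-39 [p,q,r=100]: 10111011  (ones: 6)
  rows 40-47 [p,q,r=101]: 00000000  (ones: 0)
  rows 48-55 [p,q,r=110]: 00110011  (ones: 4)
  rows 56-63 [p,q,r=111]: 00000000  (ones: 0)
Disagreements = 2+8+4+8+6+0+4+0 = 32

32


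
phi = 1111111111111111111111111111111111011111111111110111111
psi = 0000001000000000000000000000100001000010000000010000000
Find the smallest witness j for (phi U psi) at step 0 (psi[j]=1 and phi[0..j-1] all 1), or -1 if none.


(phi U psi) at 0: need smallest j with psi[j]=1 and phi[i]=1 for all i in [0,j).
Scan from step 0:
  step 0: phi=1, psi=0 -> continue
  step 1: phi=1, psi=0 -> continue
  step 2: phi=1, psi=0 -> continue
  step 3: phi=1, psi=0 -> continue
  step 6: psi=1 and phi held for [0,6) -> witness found
Witness step = 6

6


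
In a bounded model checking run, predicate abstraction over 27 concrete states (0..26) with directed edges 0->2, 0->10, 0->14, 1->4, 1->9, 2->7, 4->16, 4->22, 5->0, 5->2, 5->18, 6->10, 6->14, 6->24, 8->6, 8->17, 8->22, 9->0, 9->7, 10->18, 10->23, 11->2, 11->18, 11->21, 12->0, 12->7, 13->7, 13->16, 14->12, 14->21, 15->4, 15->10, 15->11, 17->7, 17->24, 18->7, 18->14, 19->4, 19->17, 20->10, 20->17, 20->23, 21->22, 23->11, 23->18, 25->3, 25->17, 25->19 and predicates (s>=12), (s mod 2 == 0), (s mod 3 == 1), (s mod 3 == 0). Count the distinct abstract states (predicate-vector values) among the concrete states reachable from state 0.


BFS from 0:
Concrete reachable: {0, 2, 7, 10, 11, 12, 14, 18, 21, 22, 23}
Abstract via predicates (s>=12), (s mod 2 == 0), (s mod 3 == 1), (s mod 3 == 0):
  (0,0,0,0) <- {11}
  (0,0,1,0) <- {7}
  (0,1,0,0) <- {2}
  (0,1,0,1) <- {0}
  (0,1,1,0) <- {10}
  (1,0,0,0) <- {23}
  (1,0,0,1) <- {21}
  (1,1,0,0) <- {14}
  (1,1,0,1) <- {12, 18}
  (1,1,1,0) <- {22}
Distinct abstract states = 10

10


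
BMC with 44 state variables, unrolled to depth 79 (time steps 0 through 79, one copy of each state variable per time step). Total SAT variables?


BMC unrolls to depth k, creating one copy of each state var for steps 0..k.
Step count = 79 + 1 = 80 (steps 0 through 79)
Vars per step = 44
Total = 44 * 80 = 3520

3520


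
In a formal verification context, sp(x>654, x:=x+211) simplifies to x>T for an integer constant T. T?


Formula: sp(P, x:=E) = exists old_x. (x = E[old_x/x]) AND P[old_x/x] (old_x is the value of x before the assignment; eliminate old_x by solving x = E[old_x/x] for old_x)
Step 1: Precondition P: x>654, i.e. old_x > 654
Step 2: Assignment gives x = old_x + 211, so old_x = x - 211
Step 3: Substitute into P: x - 211 > 654
Step 4: Simplify: x > 654+211 = 865

865


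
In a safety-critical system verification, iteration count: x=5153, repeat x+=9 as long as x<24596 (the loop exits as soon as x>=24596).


Step 1: x goes from 5153 toward 24596 by 9; the body runs while x<24596, so iterations = ceil((bound-start)/step)
Step 2: Distance=19443
Step 3: ceil(19443/9)=2161

2161


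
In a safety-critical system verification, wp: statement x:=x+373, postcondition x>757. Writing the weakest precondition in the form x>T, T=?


Formula: wp(x:=E, P) = P[E/x] (substitute E for x in postcondition)
Step 1: Postcondition: x>757
Step 2: Substitute x+373 for x: x+373>757
Step 3: Solve for x: x > 757-373 = 384

384


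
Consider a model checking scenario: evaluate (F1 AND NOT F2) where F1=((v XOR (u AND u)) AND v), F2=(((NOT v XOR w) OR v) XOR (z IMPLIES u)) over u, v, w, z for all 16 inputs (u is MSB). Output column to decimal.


F1 = ((v XOR (u AND u)) AND v)
F2 = (((NOT v XOR w) OR v) XOR (z IMPLIES u))
Counterexample to F1=>F2 is where F1=1 and F2=0.
Evaluate each row (bits = u,v,w,z, MSB first):
  row 0 [0000]: F1=0 F2=0 -> F1&~F2 -> 0
  row 1 [0001]: F1=0 F2=1 -> F1&~F2 -> 0
  row 2 [0010]: F1=0 F2=1 -> F1&~F2 -> 0
  row 3 [0011]: F1=0 F2=0 -> F1&~F2 -> 0
  row 4 [0100]: F1=1 F2=0 -> F1&~F2 -> 1
  row 5 [0101]: F1=1 F2=1 -> F1&~F2 -> 0
  row 6 [0110]: F1=1 F2=0 -> F1&~F2 -> 1
  row 7 [0111]: F1=1 F2=1 -> F1&~F2 -> 0
  row 8 [1000]: F1=0 F2=0 -> F1&~F2 -> 0
  row 9 [1001]: F1=0 F2=0 -> F1&~F2 -> 0
  row 10 [1010]: F1=0 F2=1 -> F1&~F2 -> 0
  row 11 [1011]: F1=0 F2=1 -> F1&~F2 -> 0
  row 12 [1100]: F1=0 F2=0 -> F1&~F2 -> 0
  row 13 [1101]: F1=0 F2=0 -> F1&~F2 -> 0
  row 14 [1110]: F1=0 F2=0 -> F1&~F2 -> 0
  row 15 [1111]: F1=0 F2=0 -> F1&~F2 -> 0
Full result column, 4 rows per line (u,v fixed per line; w,z runs 00..11 left to right):
  rows 0-3 [u,v=00]: 0000  = hex 0
  rows 4-7 [u,v=01]: 1010  = hex A
  rows 8-11 [u,v=10]: 0000  = hex 0
  rows 12-15 [u,v=11]: 0000  = hex 0
Counterexample vector (row 0 .. row 15) = 0000101000000000
Output column grouped in 4s = 0000 1010 0000 0000 = 0x0A00
Convert to decimal digit by digit (value = value*16 + digit):
  0 -> 0
  0*16 + 10 (A) = 10
  10*16 + 0 = 160
  160*16 + 0 = 2560
Decimal = 2560

2560


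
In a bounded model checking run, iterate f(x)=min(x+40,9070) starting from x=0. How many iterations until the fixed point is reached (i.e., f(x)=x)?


Step 1: x=0, cap=9070, increment=40
Step 2: x grows by 40 each step until capped at 9070; fixed point is x=9070
Step 3: iterations = ceil(9070/40) = 227

227


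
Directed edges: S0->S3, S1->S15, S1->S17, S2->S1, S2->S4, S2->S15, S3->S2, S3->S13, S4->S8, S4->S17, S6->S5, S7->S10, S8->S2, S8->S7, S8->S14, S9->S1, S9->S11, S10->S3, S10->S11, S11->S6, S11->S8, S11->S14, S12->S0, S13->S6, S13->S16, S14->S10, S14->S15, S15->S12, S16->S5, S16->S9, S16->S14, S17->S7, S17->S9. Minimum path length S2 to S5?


BFS layer-by-layer from S2:
  dist 0: {S2}
  dist 1: {S1, S4, S15}
  dist 2: {S8, S12, S17}
  dist 3: {S0, S7, S9, S14}
  dist 4: {S3, S10, S11}
  dist 5: {S6, S13}
  dist 6: {S5, S16}
  -> S5 reached at distance 6
Shortest path length = 6

6


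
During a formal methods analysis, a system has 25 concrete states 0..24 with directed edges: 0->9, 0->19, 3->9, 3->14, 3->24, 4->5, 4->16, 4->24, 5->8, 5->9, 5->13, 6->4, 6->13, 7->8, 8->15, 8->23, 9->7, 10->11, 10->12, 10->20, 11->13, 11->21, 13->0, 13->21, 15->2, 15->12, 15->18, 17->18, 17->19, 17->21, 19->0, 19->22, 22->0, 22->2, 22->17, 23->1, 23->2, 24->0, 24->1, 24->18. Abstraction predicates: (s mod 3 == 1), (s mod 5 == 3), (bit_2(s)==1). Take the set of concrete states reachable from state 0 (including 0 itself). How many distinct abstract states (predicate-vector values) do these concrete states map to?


BFS from 0:
Concrete reachable: {0, 1, 2, 7, 8, 9, 12, 15, 17, 18, 19, 21, 22, 23}
Abstract via predicates (s mod 3 == 1), (s mod 5 == 3), (bit_2(s)==1):
  (0,0,0) <- {0, 2, 9, 17}
  (0,0,1) <- {12, 15, 21}
  (0,1,0) <- {8, 18}
  (0,1,1) <- {23}
  (1,0,0) <- {1, 19}
  (1,0,1) <- {7, 22}
Distinct abstract states = 6

6


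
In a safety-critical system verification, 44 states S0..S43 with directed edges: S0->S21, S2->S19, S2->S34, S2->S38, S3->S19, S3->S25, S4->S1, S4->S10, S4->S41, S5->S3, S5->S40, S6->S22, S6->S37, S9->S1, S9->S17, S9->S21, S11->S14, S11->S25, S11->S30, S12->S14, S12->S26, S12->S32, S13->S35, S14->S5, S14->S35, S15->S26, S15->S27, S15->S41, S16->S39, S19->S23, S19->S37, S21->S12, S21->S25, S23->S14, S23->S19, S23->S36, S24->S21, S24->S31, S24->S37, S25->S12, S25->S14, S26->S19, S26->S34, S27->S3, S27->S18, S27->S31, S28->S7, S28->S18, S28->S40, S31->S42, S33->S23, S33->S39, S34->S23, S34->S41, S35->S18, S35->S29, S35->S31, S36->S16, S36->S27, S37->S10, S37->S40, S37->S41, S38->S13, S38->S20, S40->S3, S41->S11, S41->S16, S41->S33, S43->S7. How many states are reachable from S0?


BFS from S0:
  layer 0: {S0}
  layer 1: {S21}
  layer 2: {S12, S25}
  layer 3: {S14, S26, S32}
  layer 4: {S5, S19, S34, S35}
  layer 5: {S3, S18, S23, S29, S31, S37, S40, S41}
  layer 6: {S10, S11, S16, S33, S36, S42}
  layer 7: {S27, S30, S39}
Reachable set: {S0, S3, S5, S10, S11, S12, S14, S16, S18, S19, S21, S23, S25, S26, S27, S29, S30, S31, S32, S33, S34, S35, S36, S37, S39, S40, S41, S42}
Count = 28

28


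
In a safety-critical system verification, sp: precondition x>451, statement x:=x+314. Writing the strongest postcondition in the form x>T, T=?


Formula: sp(P, x:=E) = exists old_x. (x = E[old_x/x]) AND P[old_x/x] (old_x is the value of x before the assignment; eliminate old_x by solving x = E[old_x/x] for old_x)
Step 1: Precondition P: x>451, i.e. old_x > 451
Step 2: Assignment gives x = old_x + 314, so old_x = x - 314
Step 3: Substitute into P: x - 314 > 451
Step 4: Simplify: x > 451+314 = 765

765


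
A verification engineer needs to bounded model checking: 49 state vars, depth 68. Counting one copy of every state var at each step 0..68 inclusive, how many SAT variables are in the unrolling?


BMC unrolls to depth k, creating one copy of each state var for steps 0..k.
Step count = 68 + 1 = 69 (steps 0 through 68)
Vars per step = 49
Total = 49 * 69 = 3381

3381


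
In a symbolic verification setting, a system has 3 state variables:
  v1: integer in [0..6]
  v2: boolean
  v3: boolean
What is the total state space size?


State space = product of domain sizes of all variables.
Domain sizes:
  v1 (integer in [0..6]): 7
  v2 (boolean): 2
  v3 (boolean): 2
Product = 7 * 2 * 2 = 28

28


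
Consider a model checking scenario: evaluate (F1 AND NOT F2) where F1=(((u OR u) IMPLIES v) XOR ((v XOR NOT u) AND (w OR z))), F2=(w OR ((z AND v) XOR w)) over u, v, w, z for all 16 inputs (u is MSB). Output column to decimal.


F1 = (((u OR u) IMPLIES v) XOR ((v XOR NOT u) AND (w OR z)))
F2 = (w OR ((z AND v) XOR w))
Counterexample to F1=>F2 is where F1=1 and F2=0.
Evaluate each row (bits = u,v,w,z, MSB first):
  row 0 [0000]: F1=1 F2=0 -> F1&~F2 -> 1
  row 1 [0001]: F1=0 F2=0 -> F1&~F2 -> 0
  row 2 [0010]: F1=0 F2=1 -> F1&~F2 -> 0
  row 3 [0011]: F1=0 F2=1 -> F1&~F2 -> 0
  row 4 [0100]: F1=1 F2=0 -> F1&~F2 -> 1
  row 5 [0101]: F1=1 F2=1 -> F1&~F2 -> 0
  row 6 [0110]: F1=1 F2=1 -> F1&~F2 -> 0
  row 7 [0111]: F1=1 F2=1 -> F1&~F2 -> 0
  row 8 [1000]: F1=0 F2=0 -> F1&~F2 -> 0
  row 9 [1001]: F1=0 F2=0 -> F1&~F2 -> 0
  row 10 [1010]: F1=0 F2=1 -> F1&~F2 -> 0
  row 11 [1011]: F1=0 F2=1 -> F1&~F2 -> 0
  row 12 [1100]: F1=1 F2=0 -> F1&~F2 -> 1
  row 13 [1101]: F1=0 F2=1 -> F1&~F2 -> 0
  row 14 [1110]: F1=0 F2=1 -> F1&~F2 -> 0
  row 15 [1111]: F1=0 F2=1 -> F1&~F2 -> 0
Full result column, 4 rows per line (u,v fixed per line; w,z runs 00..11 left to right):
  rows 0-3 [u,v=00]: 1000  = hex 8
  rows 4-7 [u,v=01]: 1000  = hex 8
  rows 8-11 [u,v=10]: 0000  = hex 0
  rows 12-15 [u,v=11]: 1000  = hex 8
Counterexample vector (row 0 .. row 15) = 1000100000001000
Output column grouped in 4s = 1000 1000 0000 1000 = 0x8808
Convert to decimal digit by digit (value = value*16 + digit):
  8 -> 8
  8*16 + 8 = 136
  136*16 + 0 = 2176
  2176*16 + 8 = 34824
Decimal = 34824

34824


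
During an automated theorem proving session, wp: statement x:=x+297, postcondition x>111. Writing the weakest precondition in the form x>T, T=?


Formula: wp(x:=E, P) = P[E/x] (substitute E for x in postcondition)
Step 1: Postcondition: x>111
Step 2: Substitute x+297 for x: x+297>111
Step 3: Solve for x: x > 111-297 = -186

-186


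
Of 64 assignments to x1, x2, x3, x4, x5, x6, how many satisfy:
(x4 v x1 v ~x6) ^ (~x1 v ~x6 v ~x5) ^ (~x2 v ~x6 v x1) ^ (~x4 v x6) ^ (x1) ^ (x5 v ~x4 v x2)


CNF with 6 clauses over 6 vars (64 assignments).
An assignment satisfies CNF iff every clause has >=1 true literal.
Check each row (bits = x1,x2,x3,x4,x5,x6; clause T/F shown):
  row 0 [000000]: clauses=TTTTFT -> 0
  row 1 [000001]: clauses=FTTTFT -> 0
  row 2 [000010]: clauses=TTTTFT -> 0
  row 3 [000011]: clauses=FTTTFT -> 0
  row 4 [000100]: clauses=TTTFFF -> 0
  (every remaining row is evaluated the same way; all 64 results are listed next)
Full result column, 8 rows per line (x1,x2,x3 fixed per line; x4,x5,x6 runs 000..111 left to right):
  rows 0-7 [x1,x2,x3=000]: 00000000  (ones: 0)
  rows 8-15 [x1,x2,x3=001]: 00000000  (ones: 0)
  rows 16-23 [x1,x2,x3=010]: 00000000  (ones: 0)
  rows 24-31 [x1,x2,x3=011]: 00000000  (ones: 0)
  rows 32-39 [x1,x2,x3=100]: 11100000  (ones: 3)
  rows 40-47 [x1,x2,x3=101]: 11100000  (ones: 3)
  rows 48-55 [x1,x2,x3=110]: 11100100  (ones: 4)
  rows 56-63 [x1,x2,x3=111]: 11100100  (ones: 4)
Satisfying assignments = 0+0+0+0+3+3+4+4 = 14

14


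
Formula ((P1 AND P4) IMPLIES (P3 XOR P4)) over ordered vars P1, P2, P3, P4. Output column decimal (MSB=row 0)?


Formula: ((P1 AND P4) IMPLIES (P3 XOR P4)) over P1, P2, P3, P4 (16 rows)
Evaluate each row (bits = P1,P2,P3,P4, MSB first):
  row 0 [0000]: ((0 AND 0) IMPLIES (0 XOR 0)) -> 1
  row 1 [0001]: ((0 AND 1) IMPLIES (0 XOR 1)) -> 1
  row 2 [0010]: ((0 AND 0) IMPLIES (1 XOR 0)) -> 1
  row 3 [0011]: ((0 AND 1) IMPLIES (1 XOR 1)) -> 1
  row 4 [0100]: ((0 AND 0) IMPLIES (0 XOR 0)) -> 1
  row 5 [0101]: ((0 AND 1) IMPLIES (0 XOR 1)) -> 1
  row 6 [0110]: ((0 AND 0) IMPLIES (1 XOR 0)) -> 1
  row 7 [0111]: ((0 AND 1) IMPLIES (1 XOR 1)) -> 1
  row 8 [1000]: ((1 AND 0) IMPLIES (0 XOR 0)) -> 1
  row 9 [1001]: ((1 AND 1) IMPLIES (0 XOR 1)) -> 1
  row 10 [1010]: ((1 AND 0) IMPLIES (1 XOR 0)) -> 1
  row 11 [1011]: ((1 AND 1) IMPLIES (1 XOR 1)) -> 0
  row 12 [1100]: ((1 AND 0) IMPLIES (0 XOR 0)) -> 1
  row 13 [1101]: ((1 AND 1) IMPLIES (0 XOR 1)) -> 1
  row 14 [1110]: ((1 AND 0) IMPLIES (1 XOR 0)) -> 1
  row 15 [1111]: ((1 AND 1) IMPLIES (1 XOR 1)) -> 0
Full result column, 4 rows per line (P1,P2 fixed per line; P3,P4 runs 00..11 left to right):
  rows 0-3 [P1,P2=00]: 1111  = hex F
  rows 4-7 [P1,P2=01]: 1111  = hex F
  rows 8-11 [P1,P2=10]: 1110  = hex E
  rows 12-15 [P1,P2=11]: 1110  = hex E
Output column (row 0 .. row 15) = 1111111111101110
Output column grouped in 4s = 1111 1111 1110 1110 = 0xFFEE
Convert to decimal digit by digit (value = value*16 + digit):
  F -> 15
  15*16 + 15 (F) = 255
  255*16 + 14 (E) = 4094
  4094*16 + 14 (E) = 65518
Decimal = 65518

65518
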